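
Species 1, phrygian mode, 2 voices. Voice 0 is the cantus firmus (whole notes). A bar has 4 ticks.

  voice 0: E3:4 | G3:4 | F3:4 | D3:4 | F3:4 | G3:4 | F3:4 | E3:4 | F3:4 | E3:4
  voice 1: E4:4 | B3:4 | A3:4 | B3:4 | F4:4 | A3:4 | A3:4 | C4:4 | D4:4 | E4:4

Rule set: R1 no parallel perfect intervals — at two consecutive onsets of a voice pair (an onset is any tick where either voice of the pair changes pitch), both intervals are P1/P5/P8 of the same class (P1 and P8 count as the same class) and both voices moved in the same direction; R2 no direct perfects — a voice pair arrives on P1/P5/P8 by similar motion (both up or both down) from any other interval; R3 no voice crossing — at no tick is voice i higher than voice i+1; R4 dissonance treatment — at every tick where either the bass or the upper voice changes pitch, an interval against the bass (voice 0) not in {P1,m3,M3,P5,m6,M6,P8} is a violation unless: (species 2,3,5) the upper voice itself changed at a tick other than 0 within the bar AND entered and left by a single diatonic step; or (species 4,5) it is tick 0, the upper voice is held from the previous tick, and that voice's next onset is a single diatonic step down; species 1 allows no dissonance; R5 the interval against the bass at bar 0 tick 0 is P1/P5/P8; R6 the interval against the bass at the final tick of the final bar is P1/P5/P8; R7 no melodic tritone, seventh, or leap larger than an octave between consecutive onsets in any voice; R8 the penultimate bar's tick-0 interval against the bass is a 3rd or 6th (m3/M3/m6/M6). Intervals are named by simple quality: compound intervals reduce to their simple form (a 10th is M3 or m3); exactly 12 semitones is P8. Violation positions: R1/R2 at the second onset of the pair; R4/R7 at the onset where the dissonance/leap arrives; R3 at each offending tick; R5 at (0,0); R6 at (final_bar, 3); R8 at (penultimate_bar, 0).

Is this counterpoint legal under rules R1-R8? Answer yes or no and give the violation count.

No (3 violations)

bar 0: v0=E3 v1=E4 (P8)
bar 1: v0=G3 v1=B3 (M3)
bar 2: v0=F3 v1=A3 (M3)
bar 3: v0=D3 v1=B3 (M6)
bar 4: v0=F3 v1=F4 (P8)
bar 5: v0=G3 v1=A3 (M2)
bar 6: v0=F3 v1=A3 (M3)
bar 7: v0=E3 v1=C4 (m6)
bar 8: v0=F3 v1=D4 (M6)
bar 9: v0=E3 v1=E4 (P8)
  R2 @ bar4.0: D3/B3 M6 -> F3/F4 P8 similar
  R7 @ bar4.0: B3->F4 leap 6st
  R4 @ bar5.0: G3/A3 M2 untreated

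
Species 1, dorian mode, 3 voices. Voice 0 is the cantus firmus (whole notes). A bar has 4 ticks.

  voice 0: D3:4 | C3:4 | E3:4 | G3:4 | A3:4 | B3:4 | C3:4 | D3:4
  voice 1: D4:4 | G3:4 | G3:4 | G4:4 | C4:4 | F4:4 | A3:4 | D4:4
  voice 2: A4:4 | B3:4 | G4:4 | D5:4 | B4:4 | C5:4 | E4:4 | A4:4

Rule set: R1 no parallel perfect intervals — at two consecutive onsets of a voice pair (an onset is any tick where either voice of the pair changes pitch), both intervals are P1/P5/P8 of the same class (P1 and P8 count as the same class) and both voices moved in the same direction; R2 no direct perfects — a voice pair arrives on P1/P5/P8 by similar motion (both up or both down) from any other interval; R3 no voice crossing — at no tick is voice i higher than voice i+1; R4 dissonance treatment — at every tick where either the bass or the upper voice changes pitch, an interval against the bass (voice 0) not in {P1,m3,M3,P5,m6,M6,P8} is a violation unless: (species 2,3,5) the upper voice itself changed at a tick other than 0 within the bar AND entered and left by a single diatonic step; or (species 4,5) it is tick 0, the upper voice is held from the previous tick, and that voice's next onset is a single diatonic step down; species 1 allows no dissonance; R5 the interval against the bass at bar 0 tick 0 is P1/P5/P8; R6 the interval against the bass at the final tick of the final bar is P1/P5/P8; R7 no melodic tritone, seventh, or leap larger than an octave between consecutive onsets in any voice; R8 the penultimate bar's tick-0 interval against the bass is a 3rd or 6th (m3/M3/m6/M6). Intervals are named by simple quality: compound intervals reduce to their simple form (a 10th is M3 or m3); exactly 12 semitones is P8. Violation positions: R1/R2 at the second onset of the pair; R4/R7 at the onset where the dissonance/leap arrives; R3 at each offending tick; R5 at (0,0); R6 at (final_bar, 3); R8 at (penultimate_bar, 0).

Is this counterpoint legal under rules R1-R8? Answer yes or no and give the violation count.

No (15 violations)

bar 0: v0=D3 v1=D4 v2=A4 (P5)
bar 1: v0=C3 v1=G3 v2=B3 (M7)
bar 2: v0=E3 v1=G3 v2=G4 (m3)
bar 3: v0=G3 v1=G4 v2=D5 (P5)
bar 4: v0=A3 v1=C4 v2=B4 (M2)
bar 5: v0=B3 v1=F4 v2=C5 (m2)
bar 6: v0=C3 v1=A3 v2=E4 (M3)
bar 7: v0=D3 v1=D4 v2=A4 (P5)
  R2 @ bar1.0: D3/D4 P8 -> C3/G3 P5 similar
  R4 @ bar1.0: C3/B3 M7 untreated
  R7 @ bar1.0: A4->B3 leap 10st
  R2 @ bar3.0: E3/G3 m3 -> G3/G4 P8 similar
  R2 @ bar3.0: E3/G4 m3 -> G3/D5 P5 similar
  R2 @ bar3.0: G3/G4 P8 -> G4/D5 P5 similar
  R4 @ bar4.0: A3/B4 M2 untreated
  R2 @ bar5.0: C4/B4 M7 -> F4/C5 P5 similar
  R4 @ bar5.0: B3/F4 TT untreated
  R4 @ bar5.0: B3/C5 m2 untreated
  R1 @ bar6.0: F4/C5 P5 -> A3/E4 P5 similar
  R7 @ bar6.0: B3->C3 leap 11st
  R1 @ bar7.0: A3/E4 P5 -> D4/A4 P5 similar
  R2 @ bar7.0: C3/A3 M6 -> D3/D4 P8 similar
  R2 @ bar7.0: C3/E4 M3 -> D3/A4 P5 similar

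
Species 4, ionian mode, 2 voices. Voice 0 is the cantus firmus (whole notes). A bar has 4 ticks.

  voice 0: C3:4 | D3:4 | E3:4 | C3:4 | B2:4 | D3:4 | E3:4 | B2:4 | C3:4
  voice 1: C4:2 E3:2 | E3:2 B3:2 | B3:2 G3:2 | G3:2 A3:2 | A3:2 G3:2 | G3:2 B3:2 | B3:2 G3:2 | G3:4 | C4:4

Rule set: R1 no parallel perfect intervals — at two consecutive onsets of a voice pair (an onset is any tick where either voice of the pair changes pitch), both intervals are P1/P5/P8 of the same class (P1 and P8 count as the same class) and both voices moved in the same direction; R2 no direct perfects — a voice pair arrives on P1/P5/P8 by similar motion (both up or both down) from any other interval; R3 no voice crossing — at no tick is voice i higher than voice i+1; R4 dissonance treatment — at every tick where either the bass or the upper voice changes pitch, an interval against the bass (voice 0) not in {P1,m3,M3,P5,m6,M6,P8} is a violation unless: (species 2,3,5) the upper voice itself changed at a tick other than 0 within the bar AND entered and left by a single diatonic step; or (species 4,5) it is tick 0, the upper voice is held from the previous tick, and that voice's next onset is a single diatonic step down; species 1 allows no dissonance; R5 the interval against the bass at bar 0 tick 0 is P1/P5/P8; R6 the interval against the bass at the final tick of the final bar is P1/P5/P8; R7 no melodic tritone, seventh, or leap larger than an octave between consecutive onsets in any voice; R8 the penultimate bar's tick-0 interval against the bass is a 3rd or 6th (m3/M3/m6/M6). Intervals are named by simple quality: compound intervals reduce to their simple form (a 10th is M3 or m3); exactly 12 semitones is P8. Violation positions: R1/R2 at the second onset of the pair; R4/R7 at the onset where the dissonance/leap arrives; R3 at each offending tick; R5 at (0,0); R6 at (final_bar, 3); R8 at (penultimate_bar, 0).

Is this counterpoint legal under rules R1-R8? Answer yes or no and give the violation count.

No (3 violations)

bar 0: v0=C3 v1=C4 (P8)
bar 1: v0=D3 v1=E3 (M2)
bar 2: v0=E3 v1=B3 (P5)
bar 3: v0=C3 v1=G3 (P5)
bar 4: v0=B2 v1=A3 (m7)
bar 5: v0=D3 v1=G3 (P4)
bar 6: v0=E3 v1=B3 (P5)
bar 7: v0=B2 v1=G3 (m6)
bar 8: v0=C3 v1=C4 (P8)
  R4 @ bar1.0: D3/E3 M2 untreated
  R4 @ bar5.0: D3/G3 P4 untreated
  R2 @ bar8.0: B2/G3 m6 -> C3/C4 P8 similar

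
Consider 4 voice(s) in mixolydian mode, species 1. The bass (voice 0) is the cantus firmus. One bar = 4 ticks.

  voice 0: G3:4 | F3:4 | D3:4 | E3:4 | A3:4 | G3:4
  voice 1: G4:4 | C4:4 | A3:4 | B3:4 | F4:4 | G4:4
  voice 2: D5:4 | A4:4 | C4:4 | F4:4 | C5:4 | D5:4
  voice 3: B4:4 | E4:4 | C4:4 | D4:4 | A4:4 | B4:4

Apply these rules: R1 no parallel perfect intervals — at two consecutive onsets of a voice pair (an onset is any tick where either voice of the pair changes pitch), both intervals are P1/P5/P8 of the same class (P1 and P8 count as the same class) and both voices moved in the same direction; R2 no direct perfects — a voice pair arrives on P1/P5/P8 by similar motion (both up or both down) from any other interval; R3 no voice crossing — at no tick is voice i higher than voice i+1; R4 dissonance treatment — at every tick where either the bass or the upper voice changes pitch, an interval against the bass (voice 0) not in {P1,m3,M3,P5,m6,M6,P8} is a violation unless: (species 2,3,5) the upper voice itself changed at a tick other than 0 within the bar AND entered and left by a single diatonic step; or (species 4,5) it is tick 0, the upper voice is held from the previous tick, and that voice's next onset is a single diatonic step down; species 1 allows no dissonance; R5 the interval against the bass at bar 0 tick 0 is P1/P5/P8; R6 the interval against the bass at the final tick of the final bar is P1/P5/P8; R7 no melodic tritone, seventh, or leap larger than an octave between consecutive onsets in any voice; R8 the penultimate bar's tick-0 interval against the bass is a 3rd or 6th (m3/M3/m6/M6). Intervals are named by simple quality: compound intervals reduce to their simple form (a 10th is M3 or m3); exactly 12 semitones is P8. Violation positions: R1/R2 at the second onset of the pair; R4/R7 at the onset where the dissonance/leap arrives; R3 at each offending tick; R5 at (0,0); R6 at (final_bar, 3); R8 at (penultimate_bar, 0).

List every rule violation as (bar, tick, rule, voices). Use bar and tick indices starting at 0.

bar 0: v0=G3 v1=G4 v2=D5 v3=B4 downbeat M3
bar 1: v0=F3 v1=C4 v2=A4 v3=E4 downbeat M7
bar 2: v0=D3 v1=A3 v2=C4 v3=C4 downbeat m7
bar 3: v0=E3 v1=B3 v2=F4 v3=D4 downbeat m7
bar 4: v0=A3 v1=F4 v2=C5 v3=A4 downbeat P8
bar 5: v0=G3 v1=G4 v2=D5 v3=B4 downbeat M3
  -> R3 @ bar 0 tick 0 v(2, 3): D5 above B4
  -> R5 @ bar 0 tick 0 v(0, 3): opens on M3
  -> R3 @ bar 0 tick 1 v(2, 3): D5 above B4
  -> R3 @ bar 0 tick 2 v(2, 3): D5 above B4
  -> R3 @ bar 0 tick 3 v(2, 3): D5 above B4
  -> R2 @ bar 1 tick 0 v(0, 1): G3/G4 P8 -> F3/C4 P5 similar
  -> R3 @ bar 1 tick 0 v(2, 3): A4 above E4
  -> R4 @ bar 1 tick 0 v(0, 3): F3/E4 M7 untreated
  -> R3 @ bar 1 tick 1 v(2, 3): A4 above E4
  -> R3 @ bar 1 tick 2 v(2, 3): A4 above E4
  -> R3 @ bar 1 tick 3 v(2, 3): A4 above E4
  -> R1 @ bar 2 tick 0 v(0, 1): F3/C4 P5 -> D3/A3 P5 similar
  -> R2 @ bar 2 tick 0 v(2, 3): A4/E4 P4 -> C4/C4 P1 similar
  -> R4 @ bar 2 tick 0 v(0, 2): D3/C4 m7 untreated
  -> R4 @ bar 2 tick 0 v(0, 3): D3/C4 m7 untreated
  -> R1 @ bar 3 tick 0 v(0, 1): D3/A3 P5 -> E3/B3 P5 similar
  -> R3 @ bar 3 tick 0 v(2, 3): F4 above D4
  -> R4 @ bar 3 tick 0 v(0, 2): E3/F4 m2 untreated
  -> R4 @ bar 3 tick 0 v(0, 3): E3/D4 m7 untreated
  -> R3 @ bar 3 tick 1 v(2, 3): F4 above D4
  -> R3 @ bar 3 tick 2 v(2, 3): F4 above D4
  -> R3 @ bar 3 tick 3 v(2, 3): F4 above D4
  -> R2 @ bar 4 tick 0 v(0, 3): E3/D4 m7 -> A3/A4 P8 similar
  -> R2 @ bar 4 tick 0 v(1, 2): B3/F4 TT -> F4/C5 P5 similar
  -> R3 @ bar 4 tick 0 v(2, 3): C5 above A4
  -> R7 @ bar 4 tick 0 v(1,): B3->F4 leap 6st
  -> R8 @ bar 4 tick 0 v(0, 3): penult P8 not 3rd/6th
  -> R3 @ bar 4 tick 1 v(2, 3): C5 above A4
  -> R3 @ bar 4 tick 2 v(2, 3): C5 above A4
  -> R3 @ bar 4 tick 3 v(2, 3): C5 above A4
  -> R1 @ bar 5 tick 0 v(1, 2): F4/C5 P5 -> G4/D5 P5 similar
  -> R3 @ bar 5 tick 0 v(2, 3): D5 above B4
  -> R3 @ bar 5 tick 1 v(2, 3): D5 above B4
  -> R3 @ bar 5 tick 2 v(2, 3): D5 above B4
  -> R3 @ bar 5 tick 3 v(2, 3): D5 above B4
  -> R6 @ bar 5 tick 3 v(0, 3): closes on M3

(0, 0, R3, (2, 3))
(0, 0, R5, (0, 3))
(0, 1, R3, (2, 3))
(0, 2, R3, (2, 3))
(0, 3, R3, (2, 3))
(1, 0, R2, (0, 1))
(1, 0, R3, (2, 3))
(1, 0, R4, (0, 3))
(1, 1, R3, (2, 3))
(1, 2, R3, (2, 3))
(1, 3, R3, (2, 3))
(2, 0, R1, (0, 1))
(2, 0, R2, (2, 3))
(2, 0, R4, (0, 2))
(2, 0, R4, (0, 3))
(3, 0, R1, (0, 1))
(3, 0, R3, (2, 3))
(3, 0, R4, (0, 2))
(3, 0, R4, (0, 3))
(3, 1, R3, (2, 3))
(3, 2, R3, (2, 3))
(3, 3, R3, (2, 3))
(4, 0, R2, (0, 3))
(4, 0, R2, (1, 2))
(4, 0, R3, (2, 3))
(4, 0, R7, (1,))
(4, 0, R8, (0, 3))
(4, 1, R3, (2, 3))
(4, 2, R3, (2, 3))
(4, 3, R3, (2, 3))
(5, 0, R1, (1, 2))
(5, 0, R3, (2, 3))
(5, 1, R3, (2, 3))
(5, 2, R3, (2, 3))
(5, 3, R3, (2, 3))
(5, 3, R6, (0, 3))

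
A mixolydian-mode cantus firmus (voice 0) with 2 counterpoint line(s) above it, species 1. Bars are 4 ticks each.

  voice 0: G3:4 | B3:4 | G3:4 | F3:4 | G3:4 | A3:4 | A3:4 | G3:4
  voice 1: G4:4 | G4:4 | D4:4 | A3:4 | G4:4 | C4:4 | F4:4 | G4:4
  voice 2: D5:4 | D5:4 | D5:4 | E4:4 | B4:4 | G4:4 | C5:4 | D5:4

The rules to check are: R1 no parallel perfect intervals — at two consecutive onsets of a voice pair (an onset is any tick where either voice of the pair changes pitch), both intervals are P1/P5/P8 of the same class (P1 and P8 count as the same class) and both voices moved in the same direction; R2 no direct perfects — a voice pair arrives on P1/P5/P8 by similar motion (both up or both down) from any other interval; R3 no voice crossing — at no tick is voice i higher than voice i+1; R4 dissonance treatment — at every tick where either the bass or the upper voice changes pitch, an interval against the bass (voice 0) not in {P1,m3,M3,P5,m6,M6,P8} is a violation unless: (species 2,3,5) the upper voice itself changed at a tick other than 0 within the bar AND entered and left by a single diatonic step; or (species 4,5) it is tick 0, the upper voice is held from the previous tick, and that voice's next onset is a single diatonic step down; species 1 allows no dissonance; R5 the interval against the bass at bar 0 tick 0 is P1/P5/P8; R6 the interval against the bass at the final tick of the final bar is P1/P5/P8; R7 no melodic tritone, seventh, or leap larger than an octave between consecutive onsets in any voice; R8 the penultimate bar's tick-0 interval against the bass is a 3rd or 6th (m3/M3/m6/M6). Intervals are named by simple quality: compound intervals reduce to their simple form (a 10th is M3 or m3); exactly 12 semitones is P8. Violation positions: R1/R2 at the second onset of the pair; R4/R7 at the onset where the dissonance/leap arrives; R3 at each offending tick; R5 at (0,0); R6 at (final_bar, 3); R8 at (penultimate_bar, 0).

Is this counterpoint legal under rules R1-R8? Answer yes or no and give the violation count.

No (10 violations)

bar 0: v0=G3 v1=G4 v2=D5 (P5)
bar 1: v0=B3 v1=G4 v2=D5 (m3)
bar 2: v0=G3 v1=D4 v2=D5 (P5)
bar 3: v0=F3 v1=A3 v2=E4 (M7)
bar 4: v0=G3 v1=G4 v2=B4 (M3)
bar 5: v0=A3 v1=C4 v2=G4 (m7)
bar 6: v0=A3 v1=F4 v2=C5 (m3)
bar 7: v0=G3 v1=G4 v2=D5 (P5)
  R2 @ bar2.0: B3/G4 m6 -> G3/D4 P5 similar
  R2 @ bar3.0: D4/D5 P8 -> A3/E4 P5 similar
  R4 @ bar3.0: F3/E4 M7 untreated
  R7 @ bar3.0: D5->E4 leap 10st
  R2 @ bar4.0: F3/A3 M3 -> G3/G4 P8 similar
  R7 @ bar4.0: A3->G4 leap 10st
  R2 @ bar5.0: G4/B4 M3 -> C4/G4 P5 similar
  R4 @ bar5.0: A3/G4 m7 untreated
  R1 @ bar6.0: C4/G4 P5 -> F4/C5 P5 similar
  R1 @ bar7.0: F4/C5 P5 -> G4/D5 P5 similar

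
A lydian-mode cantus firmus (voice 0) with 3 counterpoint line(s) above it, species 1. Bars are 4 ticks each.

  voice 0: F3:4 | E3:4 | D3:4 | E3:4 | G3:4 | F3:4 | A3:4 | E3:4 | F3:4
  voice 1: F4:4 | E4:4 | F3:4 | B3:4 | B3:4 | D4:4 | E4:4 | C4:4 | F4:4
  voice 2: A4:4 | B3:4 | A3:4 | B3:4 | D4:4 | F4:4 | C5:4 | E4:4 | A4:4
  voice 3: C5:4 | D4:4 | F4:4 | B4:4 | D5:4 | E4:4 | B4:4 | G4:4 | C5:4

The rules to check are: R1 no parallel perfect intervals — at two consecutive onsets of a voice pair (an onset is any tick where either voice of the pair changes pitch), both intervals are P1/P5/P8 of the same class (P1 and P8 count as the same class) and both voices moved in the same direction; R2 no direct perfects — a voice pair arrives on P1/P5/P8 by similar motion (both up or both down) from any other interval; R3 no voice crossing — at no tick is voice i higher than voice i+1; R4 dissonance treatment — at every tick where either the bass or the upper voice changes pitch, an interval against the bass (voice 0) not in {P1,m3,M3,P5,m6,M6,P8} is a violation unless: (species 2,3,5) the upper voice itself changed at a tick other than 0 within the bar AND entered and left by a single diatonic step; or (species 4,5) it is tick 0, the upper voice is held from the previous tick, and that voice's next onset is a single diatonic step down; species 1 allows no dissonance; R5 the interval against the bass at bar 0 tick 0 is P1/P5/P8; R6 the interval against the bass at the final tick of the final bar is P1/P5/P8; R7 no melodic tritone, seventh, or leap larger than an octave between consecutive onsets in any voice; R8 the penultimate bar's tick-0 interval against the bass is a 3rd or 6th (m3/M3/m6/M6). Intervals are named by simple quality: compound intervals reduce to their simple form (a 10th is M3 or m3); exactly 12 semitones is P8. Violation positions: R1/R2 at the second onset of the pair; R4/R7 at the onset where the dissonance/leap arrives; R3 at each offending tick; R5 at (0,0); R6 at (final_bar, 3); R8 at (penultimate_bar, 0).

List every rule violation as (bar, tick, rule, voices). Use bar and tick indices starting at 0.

(0, 0, R5, (0, 2))
(1, 0, R1, (0, 1))
(1, 0, R2, (0, 2))
(1, 0, R3, (1, 2))
(1, 0, R4, (0, 3))
(1, 0, R7, (2,))
(1, 0, R7, (3,))
(1, 1, R3, (1, 2))
(1, 2, R3, (1, 2))
(1, 3, R3, (1, 2))
(2, 0, R1, (0, 2))
(2, 0, R7, (1,))
(3, 0, R1, (0, 2))
(3, 0, R1, (1, 3))
(3, 0, R2, (0, 1))
(3, 0, R2, (0, 3))
(3, 0, R2, (1, 2))
(3, 0, R2, (2, 3))
(3, 0, R7, (1,))
(3, 0, R7, (3,))
(4, 0, R1, (0, 2))
(4, 0, R1, (0, 3))
(4, 0, R1, (2, 3))
(5, 0, R3, (2, 3))
(5, 0, R4, (0, 3))
(5, 0, R7, (3,))
(5, 1, R3, (2, 3))
(5, 2, R3, (2, 3))
(5, 3, R3, (2, 3))
(6, 0, R2, (0, 1))
(6, 0, R2, (1, 3))
(6, 0, R3, (2, 3))
(6, 0, R4, (0, 3))
(6, 1, R3, (2, 3))
(6, 2, R3, (2, 3))
(6, 3, R3, (2, 3))
(7, 0, R1, (1, 3))
(7, 0, R2, (0, 2))
(7, 0, R8, (0, 2))
(8, 0, R1, (1, 3))
(8, 0, R2, (0, 1))
(8, 0, R2, (0, 3))
(8, 3, R6, (0, 2))

bar 0: v0=F3 v1=F4 v2=A4 v3=C5 downbeat P5
bar 1: v0=E3 v1=E4 v2=B3 v3=D4 downbeat m7
bar 2: v0=D3 v1=F3 v2=A3 v3=F4 downbeat m3
bar 3: v0=E3 v1=B3 v2=B3 v3=B4 downbeat P5
bar 4: v0=G3 v1=B3 v2=D4 v3=D5 downbeat P5
bar 5: v0=F3 v1=D4 v2=F4 v3=E4 downbeat M7
bar 6: v0=A3 v1=E4 v2=C5 v3=B4 downbeat M2
bar 7: v0=E3 v1=C4 v2=E4 v3=G4 downbeat m3
bar 8: v0=F3 v1=F4 v2=A4 v3=C5 downbeat P5
  -> R5 @ bar 0 tick 0 v(0, 2): opens on M3
  -> R1 @ bar 1 tick 0 v(0, 1): F3/F4 P8 -> E3/E4 P8 similar
  -> R2 @ bar 1 tick 0 v(0, 2): F3/A4 M3 -> E3/B3 P5 similar
  -> R3 @ bar 1 tick 0 v(1, 2): E4 above B3
  -> R4 @ bar 1 tick 0 v(0, 3): E3/D4 m7 untreated
  -> R7 @ bar 1 tick 0 v(2,): A4->B3 leap 10st
  -> R7 @ bar 1 tick 0 v(3,): C5->D4 leap 10st
  -> R3 @ bar 1 tick 1 v(1, 2): E4 above B3
  -> R3 @ bar 1 tick 2 v(1, 2): E4 above B3
  -> R3 @ bar 1 tick 3 v(1, 2): E4 above B3
  -> R1 @ bar 2 tick 0 v(0, 2): E3/B3 P5 -> D3/A3 P5 similar
  -> R7 @ bar 2 tick 0 v(1,): E4->F3 leap 11st
  -> R1 @ bar 3 tick 0 v(0, 2): D3/A3 P5 -> E3/B3 P5 similar
  -> R1 @ bar 3 tick 0 v(1, 3): F3/F4 P8 -> B3/B4 P8 similar
  -> R2 @ bar 3 tick 0 v(0, 1): D3/F3 m3 -> E3/B3 P5 similar
  -> R2 @ bar 3 tick 0 v(0, 3): D3/F4 m3 -> E3/B4 P5 similar
  -> R2 @ bar 3 tick 0 v(1, 2): F3/A3 M3 -> B3/B3 P1 similar
  -> R2 @ bar 3 tick 0 v(2, 3): A3/F4 m6 -> B3/B4 P8 similar
  -> R7 @ bar 3 tick 0 v(1,): F3->B3 leap 6st
  -> R7 @ bar 3 tick 0 v(3,): F4->B4 leap 6st
  -> R1 @ bar 4 tick 0 v(0, 2): E3/B3 P5 -> G3/D4 P5 similar
  -> R1 @ bar 4 tick 0 v(0, 3): E3/B4 P5 -> G3/D5 P5 similar
  -> R1 @ bar 4 tick 0 v(2, 3): B3/B4 P8 -> D4/D5 P8 similar
  -> R3 @ bar 5 tick 0 v(2, 3): F4 above E4
  -> R4 @ bar 5 tick 0 v(0, 3): F3/E4 M7 untreated
  -> R7 @ bar 5 tick 0 v(3,): D5->E4 leap 10st
  -> R3 @ bar 5 tick 1 v(2, 3): F4 above E4
  -> R3 @ bar 5 tick 2 v(2, 3): F4 above E4
  -> R3 @ bar 5 tick 3 v(2, 3): F4 above E4
  -> R2 @ bar 6 tick 0 v(0, 1): F3/D4 M6 -> A3/E4 P5 similar
  -> R2 @ bar 6 tick 0 v(1, 3): D4/E4 M2 -> E4/B4 P5 similar
  -> R3 @ bar 6 tick 0 v(2, 3): C5 above B4
  -> R4 @ bar 6 tick 0 v(0, 3): A3/B4 M2 untreated
  -> R3 @ bar 6 tick 1 v(2, 3): C5 above B4
  -> R3 @ bar 6 tick 2 v(2, 3): C5 above B4
  -> R3 @ bar 6 tick 3 v(2, 3): C5 above B4
  -> R1 @ bar 7 tick 0 v(1, 3): E4/B4 P5 -> C4/G4 P5 similar
  -> R2 @ bar 7 tick 0 v(0, 2): A3/C5 m3 -> E3/E4 P8 similar
  -> R8 @ bar 7 tick 0 v(0, 2): penult P8 not 3rd/6th
  -> R1 @ bar 8 tick 0 v(1, 3): C4/G4 P5 -> F4/C5 P5 similar
  -> R2 @ bar 8 tick 0 v(0, 1): E3/C4 m6 -> F3/F4 P8 similar
  -> R2 @ bar 8 tick 0 v(0, 3): E3/G4 m3 -> F3/C5 P5 similar
  -> R6 @ bar 8 tick 3 v(0, 2): closes on M3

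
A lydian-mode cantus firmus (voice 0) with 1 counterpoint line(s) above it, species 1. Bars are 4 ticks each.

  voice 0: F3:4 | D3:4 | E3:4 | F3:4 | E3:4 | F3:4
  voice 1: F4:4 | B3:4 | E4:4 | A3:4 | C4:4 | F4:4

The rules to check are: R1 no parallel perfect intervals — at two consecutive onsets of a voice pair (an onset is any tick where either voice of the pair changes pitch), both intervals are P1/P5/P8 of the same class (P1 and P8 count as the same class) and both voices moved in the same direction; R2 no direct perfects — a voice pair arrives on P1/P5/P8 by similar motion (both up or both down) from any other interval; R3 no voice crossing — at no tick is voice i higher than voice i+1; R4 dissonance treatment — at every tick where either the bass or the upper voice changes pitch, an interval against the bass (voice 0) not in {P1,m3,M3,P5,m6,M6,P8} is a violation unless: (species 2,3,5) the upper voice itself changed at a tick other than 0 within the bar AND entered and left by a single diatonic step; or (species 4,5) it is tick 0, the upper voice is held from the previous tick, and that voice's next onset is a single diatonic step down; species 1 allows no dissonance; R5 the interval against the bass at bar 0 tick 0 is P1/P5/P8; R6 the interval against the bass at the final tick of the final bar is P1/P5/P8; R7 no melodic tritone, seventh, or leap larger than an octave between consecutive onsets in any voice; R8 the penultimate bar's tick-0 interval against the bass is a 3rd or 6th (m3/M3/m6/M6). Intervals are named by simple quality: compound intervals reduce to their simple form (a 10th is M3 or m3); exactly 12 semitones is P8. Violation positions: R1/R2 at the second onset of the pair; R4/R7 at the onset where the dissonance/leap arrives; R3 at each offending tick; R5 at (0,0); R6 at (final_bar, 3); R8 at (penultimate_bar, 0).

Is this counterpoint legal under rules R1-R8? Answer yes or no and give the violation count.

No (3 violations)

bar 0: v0=F3 v1=F4 (P8)
bar 1: v0=D3 v1=B3 (M6)
bar 2: v0=E3 v1=E4 (P8)
bar 3: v0=F3 v1=A3 (M3)
bar 4: v0=E3 v1=C4 (m6)
bar 5: v0=F3 v1=F4 (P8)
  R7 @ bar1.0: F4->B3 leap 6st
  R2 @ bar2.0: D3/B3 M6 -> E3/E4 P8 similar
  R2 @ bar5.0: E3/C4 m6 -> F3/F4 P8 similar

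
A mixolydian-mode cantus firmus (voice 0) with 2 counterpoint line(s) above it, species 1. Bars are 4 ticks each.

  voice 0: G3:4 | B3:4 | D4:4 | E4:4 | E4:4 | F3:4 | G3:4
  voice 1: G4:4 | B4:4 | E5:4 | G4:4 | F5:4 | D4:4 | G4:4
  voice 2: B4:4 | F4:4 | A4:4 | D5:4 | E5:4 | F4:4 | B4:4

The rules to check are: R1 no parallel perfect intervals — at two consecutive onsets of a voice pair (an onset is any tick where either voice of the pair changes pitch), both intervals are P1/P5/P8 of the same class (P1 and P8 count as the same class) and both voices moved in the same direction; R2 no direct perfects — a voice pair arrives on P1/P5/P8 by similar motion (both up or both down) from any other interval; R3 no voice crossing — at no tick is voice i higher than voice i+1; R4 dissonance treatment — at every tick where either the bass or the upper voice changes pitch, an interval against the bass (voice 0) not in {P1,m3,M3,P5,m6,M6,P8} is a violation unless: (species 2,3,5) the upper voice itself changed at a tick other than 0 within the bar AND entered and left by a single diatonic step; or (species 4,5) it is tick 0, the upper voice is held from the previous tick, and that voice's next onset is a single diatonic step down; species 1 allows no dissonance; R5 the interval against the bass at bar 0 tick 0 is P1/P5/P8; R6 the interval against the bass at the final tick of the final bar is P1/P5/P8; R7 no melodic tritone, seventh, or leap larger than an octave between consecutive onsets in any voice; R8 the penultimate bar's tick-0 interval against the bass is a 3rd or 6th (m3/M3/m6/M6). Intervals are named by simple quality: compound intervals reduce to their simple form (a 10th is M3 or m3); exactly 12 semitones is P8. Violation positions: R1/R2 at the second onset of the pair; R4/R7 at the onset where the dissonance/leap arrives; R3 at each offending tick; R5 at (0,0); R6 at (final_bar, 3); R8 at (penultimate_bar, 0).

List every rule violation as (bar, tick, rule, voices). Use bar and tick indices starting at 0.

(0, 0, R5, (0, 2))
(1, 0, R1, (0, 1))
(1, 0, R3, (1, 2))
(1, 0, R4, (0, 2))
(1, 0, R7, (2,))
(1, 1, R3, (1, 2))
(1, 2, R3, (1, 2))
(1, 3, R3, (1, 2))
(2, 0, R2, (0, 2))
(2, 0, R2, (1, 2))
(2, 0, R3, (1, 2))
(2, 0, R4, (0, 1))
(2, 1, R3, (1, 2))
(2, 2, R3, (1, 2))
(2, 3, R3, (1, 2))
(3, 0, R4, (0, 2))
(4, 0, R3, (1, 2))
(4, 0, R4, (0, 1))
(4, 0, R7, (1,))
(4, 1, R3, (1, 2))
(4, 2, R3, (1, 2))
(4, 3, R3, (1, 2))
(5, 0, R1, (0, 2))
(5, 0, R7, (0,))
(5, 0, R7, (1,))
(5, 0, R7, (2,))
(5, 0, R8, (0, 2))
(6, 0, R2, (0, 1))
(6, 0, R7, (2,))
(6, 3, R6, (0, 2))

bar 0: v0=G3 v1=G4 v2=B4 downbeat M3
bar 1: v0=B3 v1=B4 v2=F4 downbeat TT
bar 2: v0=D4 v1=E5 v2=A4 downbeat P5
bar 3: v0=E4 v1=G4 v2=D5 downbeat m7
bar 4: v0=E4 v1=F5 v2=E5 downbeat P8
bar 5: v0=F3 v1=D4 v2=F4 downbeat P8
bar 6: v0=G3 v1=G4 v2=B4 downbeat M3
  -> R5 @ bar 0 tick 0 v(0, 2): opens on M3
  -> R1 @ bar 1 tick 0 v(0, 1): G3/G4 P8 -> B3/B4 P8 similar
  -> R3 @ bar 1 tick 0 v(1, 2): B4 above F4
  -> R4 @ bar 1 tick 0 v(0, 2): B3/F4 TT untreated
  -> R7 @ bar 1 tick 0 v(2,): B4->F4 leap 6st
  -> R3 @ bar 1 tick 1 v(1, 2): B4 above F4
  -> R3 @ bar 1 tick 2 v(1, 2): B4 above F4
  -> R3 @ bar 1 tick 3 v(1, 2): B4 above F4
  -> R2 @ bar 2 tick 0 v(0, 2): B3/F4 TT -> D4/A4 P5 similar
  -> R2 @ bar 2 tick 0 v(1, 2): B4/F4 TT -> E5/A4 P5 similar
  -> R3 @ bar 2 tick 0 v(1, 2): E5 above A4
  -> R4 @ bar 2 tick 0 v(0, 1): D4/E5 M2 untreated
  -> R3 @ bar 2 tick 1 v(1, 2): E5 above A4
  -> R3 @ bar 2 tick 2 v(1, 2): E5 above A4
  -> R3 @ bar 2 tick 3 v(1, 2): E5 above A4
  -> R4 @ bar 3 tick 0 v(0, 2): E4/D5 m7 untreated
  -> R3 @ bar 4 tick 0 v(1, 2): F5 above E5
  -> R4 @ bar 4 tick 0 v(0, 1): E4/F5 m2 untreated
  -> R7 @ bar 4 tick 0 v(1,): G4->F5 leap 10st
  -> R3 @ bar 4 tick 1 v(1, 2): F5 above E5
  -> R3 @ bar 4 tick 2 v(1, 2): F5 above E5
  -> R3 @ bar 4 tick 3 v(1, 2): F5 above E5
  -> R1 @ bar 5 tick 0 v(0, 2): E4/E5 P8 -> F3/F4 P8 similar
  -> R7 @ bar 5 tick 0 v(0,): E4->F3 leap 11st
  -> R7 @ bar 5 tick 0 v(1,): F5->D4 leap 15st
  -> R7 @ bar 5 tick 0 v(2,): E5->F4 leap 11st
  -> R8 @ bar 5 tick 0 v(0, 2): penult P8 not 3rd/6th
  -> R2 @ bar 6 tick 0 v(0, 1): F3/D4 M6 -> G3/G4 P8 similar
  -> R7 @ bar 6 tick 0 v(2,): F4->B4 leap 6st
  -> R6 @ bar 6 tick 3 v(0, 2): closes on M3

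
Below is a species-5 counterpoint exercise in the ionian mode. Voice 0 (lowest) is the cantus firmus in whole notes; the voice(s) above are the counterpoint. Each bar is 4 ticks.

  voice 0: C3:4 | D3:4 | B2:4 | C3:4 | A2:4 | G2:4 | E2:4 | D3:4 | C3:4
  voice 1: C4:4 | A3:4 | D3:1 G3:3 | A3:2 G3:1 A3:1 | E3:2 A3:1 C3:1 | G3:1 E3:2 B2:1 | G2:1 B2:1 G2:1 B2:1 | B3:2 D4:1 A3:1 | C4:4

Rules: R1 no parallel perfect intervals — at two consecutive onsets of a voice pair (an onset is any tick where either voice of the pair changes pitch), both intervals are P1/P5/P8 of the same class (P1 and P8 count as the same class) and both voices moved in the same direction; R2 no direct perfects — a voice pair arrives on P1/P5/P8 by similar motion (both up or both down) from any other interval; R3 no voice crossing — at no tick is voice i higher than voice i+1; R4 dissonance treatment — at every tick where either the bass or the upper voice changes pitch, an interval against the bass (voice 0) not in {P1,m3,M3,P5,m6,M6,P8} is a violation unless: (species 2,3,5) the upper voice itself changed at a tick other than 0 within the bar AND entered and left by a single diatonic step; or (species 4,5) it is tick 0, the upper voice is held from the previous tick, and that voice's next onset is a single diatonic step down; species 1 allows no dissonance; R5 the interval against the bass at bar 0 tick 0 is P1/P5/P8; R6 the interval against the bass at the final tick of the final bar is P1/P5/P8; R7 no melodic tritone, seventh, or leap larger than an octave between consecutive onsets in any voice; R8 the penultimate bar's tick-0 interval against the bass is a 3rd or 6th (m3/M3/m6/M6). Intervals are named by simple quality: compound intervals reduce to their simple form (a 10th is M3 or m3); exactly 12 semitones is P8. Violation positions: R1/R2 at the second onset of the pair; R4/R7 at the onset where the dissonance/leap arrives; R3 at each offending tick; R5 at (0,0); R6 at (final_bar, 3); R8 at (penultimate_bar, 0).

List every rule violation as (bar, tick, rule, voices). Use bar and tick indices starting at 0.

bar 0: v0=C3 v1=C4 downbeat P8
bar 1: v0=D3 v1=A3 downbeat P5
bar 2: v0=B2 v1=D3 downbeat m3
bar 3: v0=C3 v1=A3 downbeat M6
bar 4: v0=A2 v1=E3 downbeat P5
bar 5: v0=G2 v1=G3 downbeat P8
bar 6: v0=E2 v1=G2 downbeat m3
bar 7: v0=D3 v1=B3 downbeat M6
bar 8: v0=C3 v1=C4 downbeat P8
  -> R2 @ bar 4 tick 0 v(0, 1): C3/A3 M6 -> A2/E3 P5 similar
  -> R7 @ bar 7 tick 0 v(0,): E2->D3 leap 10st

(4, 0, R2, (0, 1))
(7, 0, R7, (0,))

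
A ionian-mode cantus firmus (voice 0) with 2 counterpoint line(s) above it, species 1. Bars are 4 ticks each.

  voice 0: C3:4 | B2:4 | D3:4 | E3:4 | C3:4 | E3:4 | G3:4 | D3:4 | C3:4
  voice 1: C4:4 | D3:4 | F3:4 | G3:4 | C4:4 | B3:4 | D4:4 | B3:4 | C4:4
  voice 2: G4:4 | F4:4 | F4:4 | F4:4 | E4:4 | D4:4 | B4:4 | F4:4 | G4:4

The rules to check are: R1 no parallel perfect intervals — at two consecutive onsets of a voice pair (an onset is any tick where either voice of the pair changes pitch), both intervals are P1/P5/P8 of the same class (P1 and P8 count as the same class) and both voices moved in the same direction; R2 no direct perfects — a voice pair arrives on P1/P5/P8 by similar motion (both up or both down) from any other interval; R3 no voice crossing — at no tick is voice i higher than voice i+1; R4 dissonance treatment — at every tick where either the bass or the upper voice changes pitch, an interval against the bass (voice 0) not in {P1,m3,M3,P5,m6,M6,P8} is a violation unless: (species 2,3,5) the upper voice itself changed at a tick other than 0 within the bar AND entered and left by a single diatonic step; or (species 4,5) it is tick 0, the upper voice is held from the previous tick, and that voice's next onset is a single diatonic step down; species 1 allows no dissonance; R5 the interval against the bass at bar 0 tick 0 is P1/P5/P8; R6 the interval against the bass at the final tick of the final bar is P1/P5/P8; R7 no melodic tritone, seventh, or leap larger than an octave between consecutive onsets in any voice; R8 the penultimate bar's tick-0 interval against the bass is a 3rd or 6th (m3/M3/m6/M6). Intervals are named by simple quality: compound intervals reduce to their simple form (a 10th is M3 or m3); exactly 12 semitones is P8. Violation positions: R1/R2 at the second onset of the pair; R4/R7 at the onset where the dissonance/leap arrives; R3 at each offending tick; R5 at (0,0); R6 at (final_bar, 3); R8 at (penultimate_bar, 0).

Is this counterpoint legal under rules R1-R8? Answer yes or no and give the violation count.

No (7 violations)

bar 0: v0=C3 v1=C4 v2=G4 (P5)
bar 1: v0=B2 v1=D3 v2=F4 (TT)
bar 2: v0=D3 v1=F3 v2=F4 (m3)
bar 3: v0=E3 v1=G3 v2=F4 (m2)
bar 4: v0=C3 v1=C4 v2=E4 (M3)
bar 5: v0=E3 v1=B3 v2=D4 (m7)
bar 6: v0=G3 v1=D4 v2=B4 (M3)
bar 7: v0=D3 v1=B3 v2=F4 (m3)
bar 8: v0=C3 v1=C4 v2=G4 (P5)
  R4 @ bar1.0: B2/F4 TT untreated
  R7 @ bar1.0: C4->D3 leap 10st
  R4 @ bar3.0: E3/F4 m2 untreated
  R4 @ bar5.0: E3/D4 m7 untreated
  R1 @ bar6.0: E3/B3 P5 -> G3/D4 P5 similar
  R7 @ bar7.0: B4->F4 leap 6st
  R2 @ bar8.0: B3/F4 TT -> C4/G4 P5 similar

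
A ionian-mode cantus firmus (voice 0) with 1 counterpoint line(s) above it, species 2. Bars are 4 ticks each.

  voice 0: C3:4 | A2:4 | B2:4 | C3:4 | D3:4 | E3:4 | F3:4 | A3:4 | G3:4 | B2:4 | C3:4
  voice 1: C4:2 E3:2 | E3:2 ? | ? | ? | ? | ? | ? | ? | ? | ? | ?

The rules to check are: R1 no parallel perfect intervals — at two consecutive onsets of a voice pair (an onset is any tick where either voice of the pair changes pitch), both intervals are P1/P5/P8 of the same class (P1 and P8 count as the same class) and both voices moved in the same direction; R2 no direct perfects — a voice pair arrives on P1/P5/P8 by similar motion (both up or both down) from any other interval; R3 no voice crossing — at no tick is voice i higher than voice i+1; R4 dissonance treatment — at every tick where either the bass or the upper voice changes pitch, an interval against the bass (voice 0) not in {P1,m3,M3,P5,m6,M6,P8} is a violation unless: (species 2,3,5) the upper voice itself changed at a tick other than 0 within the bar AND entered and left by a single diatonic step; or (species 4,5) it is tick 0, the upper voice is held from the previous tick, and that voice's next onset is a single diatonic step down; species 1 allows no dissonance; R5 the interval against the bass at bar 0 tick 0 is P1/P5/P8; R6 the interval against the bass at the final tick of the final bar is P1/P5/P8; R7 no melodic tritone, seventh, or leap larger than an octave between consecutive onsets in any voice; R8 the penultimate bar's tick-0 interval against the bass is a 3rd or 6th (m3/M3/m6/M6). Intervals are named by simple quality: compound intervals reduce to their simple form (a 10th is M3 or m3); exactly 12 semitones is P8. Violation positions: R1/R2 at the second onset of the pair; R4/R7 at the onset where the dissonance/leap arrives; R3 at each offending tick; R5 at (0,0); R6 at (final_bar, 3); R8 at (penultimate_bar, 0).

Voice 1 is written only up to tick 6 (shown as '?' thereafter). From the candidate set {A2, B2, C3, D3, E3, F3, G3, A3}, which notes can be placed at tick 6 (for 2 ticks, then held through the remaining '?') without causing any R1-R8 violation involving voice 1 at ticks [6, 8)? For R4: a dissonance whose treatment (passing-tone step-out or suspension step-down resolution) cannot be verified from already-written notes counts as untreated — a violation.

A2: legal
B2: violates R4
C3: legal
D3: violates R4
E3: legal
F3: legal
G3: violates R4
A3: legal

{A2, A3, C3, E3, F3}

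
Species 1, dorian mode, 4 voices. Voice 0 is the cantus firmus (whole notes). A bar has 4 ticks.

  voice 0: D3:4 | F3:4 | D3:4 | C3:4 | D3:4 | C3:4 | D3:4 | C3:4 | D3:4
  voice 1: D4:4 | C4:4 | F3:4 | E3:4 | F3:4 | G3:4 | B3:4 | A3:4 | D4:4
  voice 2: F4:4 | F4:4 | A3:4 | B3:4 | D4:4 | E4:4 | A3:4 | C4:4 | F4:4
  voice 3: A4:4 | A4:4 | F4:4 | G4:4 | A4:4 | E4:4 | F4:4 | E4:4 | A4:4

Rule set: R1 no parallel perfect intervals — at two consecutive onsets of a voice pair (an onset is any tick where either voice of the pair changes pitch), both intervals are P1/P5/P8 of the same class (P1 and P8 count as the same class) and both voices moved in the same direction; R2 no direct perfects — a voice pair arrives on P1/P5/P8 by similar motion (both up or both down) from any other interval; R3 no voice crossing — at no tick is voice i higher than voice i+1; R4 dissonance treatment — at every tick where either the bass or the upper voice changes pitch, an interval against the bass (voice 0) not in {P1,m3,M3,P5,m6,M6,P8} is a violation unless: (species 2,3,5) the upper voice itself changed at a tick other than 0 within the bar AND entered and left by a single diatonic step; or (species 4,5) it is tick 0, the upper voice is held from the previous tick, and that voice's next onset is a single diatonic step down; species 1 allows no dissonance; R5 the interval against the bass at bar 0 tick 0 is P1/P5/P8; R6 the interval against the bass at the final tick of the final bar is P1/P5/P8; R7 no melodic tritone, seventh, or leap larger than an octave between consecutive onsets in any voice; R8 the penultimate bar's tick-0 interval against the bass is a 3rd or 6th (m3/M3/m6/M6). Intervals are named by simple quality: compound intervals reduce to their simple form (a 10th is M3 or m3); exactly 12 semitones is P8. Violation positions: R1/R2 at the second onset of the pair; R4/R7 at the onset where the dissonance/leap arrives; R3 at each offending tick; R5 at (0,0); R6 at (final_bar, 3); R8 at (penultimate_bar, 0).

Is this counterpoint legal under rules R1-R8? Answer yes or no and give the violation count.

No (17 violations)

bar 0: v0=D3 v1=D4 v2=F4 v3=A4 (P5)
bar 1: v0=F3 v1=C4 v2=F4 v3=A4 (M3)
bar 2: v0=D3 v1=F3 v2=A3 v3=F4 (m3)
bar 3: v0=C3 v1=E3 v2=B3 v3=G4 (P5)
bar 4: v0=D3 v1=F3 v2=D4 v3=A4 (P5)
bar 5: v0=C3 v1=G3 v2=E4 v3=E4 (M3)
bar 6: v0=D3 v1=B3 v2=A3 v3=F4 (m3)
bar 7: v0=C3 v1=A3 v2=C4 v3=E4 (M3)
bar 8: v0=D3 v1=D4 v2=F4 v3=A4 (P5)
  R5 @ bar0.0: opens on m3
  R2 @ bar2.0: F3/F4 P8 -> D3/A3 P5 similar
  R2 @ bar2.0: C4/A4 M6 -> F3/F4 P8 similar
  R4 @ bar3.0: C3/B3 M7 untreated
  R1 @ bar4.0: C3/G4 P5 -> D3/A4 P5 similar
  R2 @ bar4.0: C3/B3 M7 -> D3/D4 P8 similar
  R2 @ bar4.0: B3/G4 m6 -> D4/A4 P5 similar
  R3 @ bar6.0: B3 above A3
  R3 @ bar6.1: B3 above A3
  R3 @ bar6.2: B3 above A3
  R3 @ bar6.3: B3 above A3
  R2 @ bar7.0: B3/F4 TT -> A3/E4 P5 similar
  R8 @ bar7.0: penult P8 not 3rd/6th
  R1 @ bar8.0: A3/E4 P5 -> D4/A4 P5 similar
  R2 @ bar8.0: C3/A3 M6 -> D3/D4 P8 similar
  R2 @ bar8.0: C3/E4 M3 -> D3/A4 P5 similar
  R6 @ bar8.3: closes on m3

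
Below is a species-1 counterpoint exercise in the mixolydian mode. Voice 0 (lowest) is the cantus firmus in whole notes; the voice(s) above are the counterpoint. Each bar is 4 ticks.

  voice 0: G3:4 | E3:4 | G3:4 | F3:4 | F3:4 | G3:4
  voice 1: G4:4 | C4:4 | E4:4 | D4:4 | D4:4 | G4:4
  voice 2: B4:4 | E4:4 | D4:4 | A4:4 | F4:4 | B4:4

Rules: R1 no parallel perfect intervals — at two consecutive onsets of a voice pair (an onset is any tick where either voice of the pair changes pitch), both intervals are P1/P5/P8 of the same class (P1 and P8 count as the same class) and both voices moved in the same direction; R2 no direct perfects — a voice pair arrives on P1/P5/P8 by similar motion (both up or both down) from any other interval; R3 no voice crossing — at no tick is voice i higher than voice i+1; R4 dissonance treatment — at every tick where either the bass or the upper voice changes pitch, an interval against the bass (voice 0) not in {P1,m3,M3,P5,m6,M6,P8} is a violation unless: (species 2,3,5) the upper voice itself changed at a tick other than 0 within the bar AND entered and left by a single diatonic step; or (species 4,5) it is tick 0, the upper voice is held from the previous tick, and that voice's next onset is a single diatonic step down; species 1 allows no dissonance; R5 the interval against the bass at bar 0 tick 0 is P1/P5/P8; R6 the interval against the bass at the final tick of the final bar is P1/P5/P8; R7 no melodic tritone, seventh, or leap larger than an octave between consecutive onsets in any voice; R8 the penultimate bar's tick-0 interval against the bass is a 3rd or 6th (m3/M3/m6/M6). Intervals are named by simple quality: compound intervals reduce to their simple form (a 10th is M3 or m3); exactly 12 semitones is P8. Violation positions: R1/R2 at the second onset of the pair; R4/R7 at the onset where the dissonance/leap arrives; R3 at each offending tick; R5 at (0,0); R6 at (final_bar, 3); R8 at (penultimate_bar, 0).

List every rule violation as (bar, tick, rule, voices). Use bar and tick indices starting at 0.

(0, 0, R5, (0, 2))
(1, 0, R2, (0, 2))
(2, 0, R3, (1, 2))
(2, 1, R3, (1, 2))
(2, 2, R3, (1, 2))
(2, 3, R3, (1, 2))
(4, 0, R8, (0, 2))
(5, 0, R2, (0, 1))
(5, 0, R7, (2,))
(5, 3, R6, (0, 2))

bar 0: v0=G3 v1=G4 v2=B4 downbeat M3
bar 1: v0=E3 v1=C4 v2=E4 downbeat P8
bar 2: v0=G3 v1=E4 v2=D4 downbeat P5
bar 3: v0=F3 v1=D4 v2=A4 downbeat M3
bar 4: v0=F3 v1=D4 v2=F4 downbeat P8
bar 5: v0=G3 v1=G4 v2=B4 downbeat M3
  -> R5 @ bar 0 tick 0 v(0, 2): opens on M3
  -> R2 @ bar 1 tick 0 v(0, 2): G3/B4 M3 -> E3/E4 P8 similar
  -> R3 @ bar 2 tick 0 v(1, 2): E4 above D4
  -> R3 @ bar 2 tick 1 v(1, 2): E4 above D4
  -> R3 @ bar 2 tick 2 v(1, 2): E4 above D4
  -> R3 @ bar 2 tick 3 v(1, 2): E4 above D4
  -> R8 @ bar 4 tick 0 v(0, 2): penult P8 not 3rd/6th
  -> R2 @ bar 5 tick 0 v(0, 1): F3/D4 M6 -> G3/G4 P8 similar
  -> R7 @ bar 5 tick 0 v(2,): F4->B4 leap 6st
  -> R6 @ bar 5 tick 3 v(0, 2): closes on M3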